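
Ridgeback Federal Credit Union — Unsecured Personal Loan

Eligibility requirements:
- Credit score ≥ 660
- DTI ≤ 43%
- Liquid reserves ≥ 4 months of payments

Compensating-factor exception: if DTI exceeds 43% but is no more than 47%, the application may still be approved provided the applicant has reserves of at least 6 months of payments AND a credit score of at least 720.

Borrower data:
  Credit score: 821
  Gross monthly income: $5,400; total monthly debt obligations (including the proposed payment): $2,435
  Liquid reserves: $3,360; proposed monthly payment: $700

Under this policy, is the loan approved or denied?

Denied

Credit score 821 ≥ 660 (meets base)
DTI = 2,435/5,400 = 45.1% > 43% — standard DTI limit exceeded.
Liquid reserves cover 3,360/700 = 4.8 months — ≥ 4 required
DTI 45.1% is within the 43%–47% exception band; checking compensating factors.
Override check — reserves: 4.8 mo (short of 6); score: 821 (ok).
Override conditions not both satisfied; exception does not apply.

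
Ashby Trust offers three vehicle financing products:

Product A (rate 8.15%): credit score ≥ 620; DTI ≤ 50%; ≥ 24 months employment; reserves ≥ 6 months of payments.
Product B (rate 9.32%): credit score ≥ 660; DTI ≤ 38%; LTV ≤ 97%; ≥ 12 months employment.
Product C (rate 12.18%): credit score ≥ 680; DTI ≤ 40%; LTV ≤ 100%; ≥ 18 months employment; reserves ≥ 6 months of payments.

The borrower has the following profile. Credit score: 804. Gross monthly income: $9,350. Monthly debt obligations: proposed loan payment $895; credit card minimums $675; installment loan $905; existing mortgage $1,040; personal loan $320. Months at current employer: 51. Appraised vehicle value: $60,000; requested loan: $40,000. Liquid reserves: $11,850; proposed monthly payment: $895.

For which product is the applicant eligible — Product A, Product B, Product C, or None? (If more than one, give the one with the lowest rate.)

Product A

Total debts = (895 + 675 + 905 + 1,040 + 320) = 3,835; DTI = 3,835/9,350 = 41%.
LTV = 40,000/60,000 = 66.7%.
Reserves = 11,850/895 = 13.2 months.
Product A: score 804 ≥ 620; DTI 41% ≤ 50%; employment 51 ≥ 24 mo; reserves 13.2 ≥ 6 mo → qualifies.
Product B: score 804 ≥ 660; DTI 41% > 38%; LTV 66.7% ≤ 97%; employment 51 ≥ 12 mo → does not qualify.
Product C: score 804 ≥ 680; DTI 41% > 40%; LTV 66.7% ≤ 100%; employment 51 ≥ 18 mo; reserves 13.2 ≥ 6 mo → does not qualify.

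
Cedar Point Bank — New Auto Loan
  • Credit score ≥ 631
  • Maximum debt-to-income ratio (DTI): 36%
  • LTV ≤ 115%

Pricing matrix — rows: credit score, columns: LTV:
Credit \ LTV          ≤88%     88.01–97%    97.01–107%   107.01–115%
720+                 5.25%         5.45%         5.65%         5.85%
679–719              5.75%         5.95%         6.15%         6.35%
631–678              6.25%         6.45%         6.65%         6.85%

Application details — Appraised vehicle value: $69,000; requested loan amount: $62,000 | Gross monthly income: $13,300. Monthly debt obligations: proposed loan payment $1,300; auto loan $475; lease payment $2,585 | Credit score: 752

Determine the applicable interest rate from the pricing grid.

5.45%

Credit score 752 ≥ 631; Total monthly debts = (1,300 + 475 + 2,585) = 4,360. Debt-to-income = 4,360/13,300 = 32.8% — meets 36% limit
LTV: 62,000 ÷ 69,000 = 89.9%, within 115% cap
Row: 752 falls in 720+. Column: 89.9% falls in 88.01–97%. Rate = 5.45%.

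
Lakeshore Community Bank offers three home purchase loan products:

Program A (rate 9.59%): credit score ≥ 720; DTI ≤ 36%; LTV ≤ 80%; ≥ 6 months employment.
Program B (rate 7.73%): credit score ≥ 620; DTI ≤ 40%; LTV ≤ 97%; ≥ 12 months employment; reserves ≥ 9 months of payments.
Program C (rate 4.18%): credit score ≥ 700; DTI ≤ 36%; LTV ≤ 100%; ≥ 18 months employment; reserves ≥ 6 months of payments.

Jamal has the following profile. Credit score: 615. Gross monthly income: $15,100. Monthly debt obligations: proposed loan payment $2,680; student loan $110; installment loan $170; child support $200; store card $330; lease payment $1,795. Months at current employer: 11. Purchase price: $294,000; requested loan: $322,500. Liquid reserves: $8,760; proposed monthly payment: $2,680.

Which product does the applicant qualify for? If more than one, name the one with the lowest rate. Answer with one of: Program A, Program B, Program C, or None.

Total debts = (2,680 + 110 + 170 + 200 + 330 + 1,795) = 5,285; DTI = 5,285/15,100 = 35%.
LTV = 322,500/294,000 = 109.7%.
Reserves = 8,760/2,680 = 3.3 months.
Program A: score 615 < 720; DTI 35% ≤ 36%; LTV 109.7% > 80%; employment 11 ≥ 6 mo → does not qualify.
Program B: score 615 < 620; DTI 35% ≤ 40%; LTV 109.7% > 97%; employment 11 < 12 mo; reserves 3.3 < 9 mo → does not qualify.
Program C: score 615 < 700; DTI 35% ≤ 36%; LTV 109.7% > 100%; employment 11 < 18 mo; reserves 3.3 < 6 mo → does not qualify.

None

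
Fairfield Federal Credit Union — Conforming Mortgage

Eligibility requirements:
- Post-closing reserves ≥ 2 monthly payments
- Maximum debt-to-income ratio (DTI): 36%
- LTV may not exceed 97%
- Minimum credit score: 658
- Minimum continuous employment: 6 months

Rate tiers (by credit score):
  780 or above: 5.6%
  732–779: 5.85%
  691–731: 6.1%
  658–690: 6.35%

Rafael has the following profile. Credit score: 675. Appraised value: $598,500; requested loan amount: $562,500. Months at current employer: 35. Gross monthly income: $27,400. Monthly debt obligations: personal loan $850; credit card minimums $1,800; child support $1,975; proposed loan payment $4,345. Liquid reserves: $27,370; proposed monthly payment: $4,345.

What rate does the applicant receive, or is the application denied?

Credit score 675 ≥ 658 (meets minimum)
Loan-to-value = 562,500/598,500 = 94% — pass (97% max)
Employment 35 ≥ 6 months
Liquid reserves cover 27,370/4,345 = 6.3 months — ≥ 2 required
Total monthly debts = (850 + 1,800 + 1,975 + 4,345) = 8,970. DTI = 8,970/27,400 = 32.7% ≤ 36%
All requirements met. Score 675 falls in the 658–690 tier → 6.35%.

Approved at 6.35%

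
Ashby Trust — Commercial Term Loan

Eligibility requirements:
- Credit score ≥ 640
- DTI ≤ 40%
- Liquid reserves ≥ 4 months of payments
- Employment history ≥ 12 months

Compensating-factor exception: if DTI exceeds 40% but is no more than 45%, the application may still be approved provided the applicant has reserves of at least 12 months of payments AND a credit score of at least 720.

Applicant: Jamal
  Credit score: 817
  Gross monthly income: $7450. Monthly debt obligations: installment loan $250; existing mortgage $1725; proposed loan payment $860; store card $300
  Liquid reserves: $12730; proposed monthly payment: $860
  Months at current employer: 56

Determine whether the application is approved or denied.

Approved

Credit score 817 ≥ 640 (meets base)
Total debts = (250 + 1,725 + 860 + 300) = 3,135. DTI = 3,135/7,450 = 42.1% > 40% — standard DTI limit exceeded.
Reserves = 12,730/860 = 14.8 months ≥ 4
Employment 56 ≥ 12 months
42.1% falls in the override range (40%–45%), so the compensating-factor test applies.
Reserves 14.8 ≥ 12 months; credit score 817 ≥ 720.
Both override conditions satisfied; DTI exception granted.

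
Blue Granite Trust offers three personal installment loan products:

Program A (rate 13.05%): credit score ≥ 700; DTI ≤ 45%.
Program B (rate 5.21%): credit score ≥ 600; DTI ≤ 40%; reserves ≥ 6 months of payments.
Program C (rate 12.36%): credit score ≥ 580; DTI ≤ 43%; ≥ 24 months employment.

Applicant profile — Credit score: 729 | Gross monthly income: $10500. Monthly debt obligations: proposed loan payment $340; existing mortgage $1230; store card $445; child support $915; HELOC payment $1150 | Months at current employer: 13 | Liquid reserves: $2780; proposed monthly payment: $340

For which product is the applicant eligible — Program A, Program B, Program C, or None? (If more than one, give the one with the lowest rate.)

Program B

Total debts = (340 + 1,230 + 445 + 915 + 1,150) = 4,080; DTI = 4,080/10,500 = 38.9%.
Reserves = 2,780/340 = 8.2 months.
Program A: score 729 ≥ 700; DTI 38.9% ≤ 45% → qualifies.
Program B: score 729 ≥ 600; DTI 38.9% ≤ 40%; reserves 8.2 ≥ 6 mo → qualifies.
Program C: score 729 ≥ 580; DTI 38.9% ≤ 43%; employment 13 < 24 mo → does not qualify.
Qualifying: Program A, Program B. Lowest rate is 5.21% → Program B.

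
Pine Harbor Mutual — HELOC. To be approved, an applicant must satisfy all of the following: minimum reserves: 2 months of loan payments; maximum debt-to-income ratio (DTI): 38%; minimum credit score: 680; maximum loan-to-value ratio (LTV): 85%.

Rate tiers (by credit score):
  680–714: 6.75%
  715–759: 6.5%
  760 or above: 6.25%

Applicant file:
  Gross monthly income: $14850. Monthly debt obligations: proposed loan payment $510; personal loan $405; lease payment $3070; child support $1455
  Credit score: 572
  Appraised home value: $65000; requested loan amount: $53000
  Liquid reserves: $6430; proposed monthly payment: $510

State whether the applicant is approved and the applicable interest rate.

Denied

Credit score 572 < 680 (below minimum)
LTV = 53,000/65,000 = 81.5% ≤ 85%
Total monthly debts = (510 + 405 + 3,070 + 1,455) = 5,440. DTI: 5,440 ÷ 14,850 = 36.6%, within the 38% cap
Reserves: 6,430 ÷ 510 = 12.6 months (meets 2-month minimum)
Not all requirements met → denied.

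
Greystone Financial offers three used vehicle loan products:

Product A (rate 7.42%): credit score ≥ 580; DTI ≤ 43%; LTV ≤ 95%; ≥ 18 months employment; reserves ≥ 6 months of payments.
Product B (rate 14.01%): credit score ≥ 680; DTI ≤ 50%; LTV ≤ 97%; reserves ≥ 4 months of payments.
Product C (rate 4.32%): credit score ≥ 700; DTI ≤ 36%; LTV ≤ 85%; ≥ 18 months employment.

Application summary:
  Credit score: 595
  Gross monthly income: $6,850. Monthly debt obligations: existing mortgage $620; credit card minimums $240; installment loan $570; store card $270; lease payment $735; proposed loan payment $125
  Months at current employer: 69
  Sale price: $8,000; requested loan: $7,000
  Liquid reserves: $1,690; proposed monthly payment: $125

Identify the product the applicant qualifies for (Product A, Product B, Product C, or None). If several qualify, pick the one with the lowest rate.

Product A

Total debts = (620 + 240 + 570 + 270 + 735 + 125) = 2,560; DTI = 2,560/6,850 = 37.4%.
LTV = 7,000/8,000 = 87.5%.
Reserves = 1,690/125 = 13.5 months.
Product A: score 595 ≥ 580; DTI 37.4% ≤ 43%; LTV 87.5% ≤ 95%; employment 69 ≥ 18 mo; reserves 13.5 ≥ 6 mo → qualifies.
Product B: score 595 < 680; DTI 37.4% ≤ 50%; LTV 87.5% ≤ 97%; reserves 13.5 ≥ 4 mo → does not qualify.
Product C: score 595 < 700; DTI 37.4% > 36%; LTV 87.5% > 85%; employment 69 ≥ 18 mo → does not qualify.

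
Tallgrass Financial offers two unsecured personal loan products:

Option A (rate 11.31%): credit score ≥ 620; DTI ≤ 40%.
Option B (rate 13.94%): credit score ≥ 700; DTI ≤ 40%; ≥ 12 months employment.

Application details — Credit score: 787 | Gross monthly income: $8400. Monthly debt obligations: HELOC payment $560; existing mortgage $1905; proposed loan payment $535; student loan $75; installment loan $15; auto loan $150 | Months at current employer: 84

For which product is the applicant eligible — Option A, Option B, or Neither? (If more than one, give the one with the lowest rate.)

Total debts = (560 + 1,905 + 535 + 75 + 15 + 150) = 3,240; DTI = 3,240/8,400 = 38.6%.
Option A: score 787 ≥ 620; DTI 38.6% ≤ 40% → qualifies.
Option B: score 787 ≥ 700; DTI 38.6% ≤ 40%; employment 84 ≥ 12 mo → qualifies.
Qualifying: Option A, Option B. Lowest rate is 11.31% → Option A.

Option A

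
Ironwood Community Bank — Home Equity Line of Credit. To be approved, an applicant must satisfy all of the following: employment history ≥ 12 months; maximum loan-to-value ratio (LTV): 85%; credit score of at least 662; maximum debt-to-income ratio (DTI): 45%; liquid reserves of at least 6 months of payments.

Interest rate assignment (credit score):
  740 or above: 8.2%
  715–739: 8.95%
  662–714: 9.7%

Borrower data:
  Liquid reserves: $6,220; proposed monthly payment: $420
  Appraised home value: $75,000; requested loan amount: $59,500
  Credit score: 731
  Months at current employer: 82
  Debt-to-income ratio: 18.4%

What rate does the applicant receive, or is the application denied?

Approved at 8.95%

Credit score 731 ≥ 662 (meets minimum)
Employment 82 ≥ 12 months
LTV: 59,500 ÷ 75,000 = 79.3%, within 85% cap
Debt-to-income 18.4% vs 45% cap — pass
Reserves: 6,220 ÷ 420 = 14.8 months (meets 6-month minimum)
All requirements met. Score 731 falls in the 715–739 tier → 8.95%.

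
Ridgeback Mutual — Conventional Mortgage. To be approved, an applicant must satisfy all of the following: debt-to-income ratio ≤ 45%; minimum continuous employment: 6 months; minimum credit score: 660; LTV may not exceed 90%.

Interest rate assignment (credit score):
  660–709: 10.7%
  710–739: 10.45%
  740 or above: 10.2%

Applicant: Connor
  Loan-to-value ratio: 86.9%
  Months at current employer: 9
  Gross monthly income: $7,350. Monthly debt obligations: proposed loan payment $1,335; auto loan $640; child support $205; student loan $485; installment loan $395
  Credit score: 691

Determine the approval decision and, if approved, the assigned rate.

Approved at 10.7%

Credit score 691 ≥ 660 (meets minimum)
Total monthly debts = (1,335 + 640 + 205 + 485 + 395) = 3,060. DTI = 3,060/7,350 = 41.6% ≤ 45%
Employment 9 ≥ 6 months
LTV 86.9% ≤ 90%
All requirements met. Score 691 falls in the 660–709 tier → 10.7%.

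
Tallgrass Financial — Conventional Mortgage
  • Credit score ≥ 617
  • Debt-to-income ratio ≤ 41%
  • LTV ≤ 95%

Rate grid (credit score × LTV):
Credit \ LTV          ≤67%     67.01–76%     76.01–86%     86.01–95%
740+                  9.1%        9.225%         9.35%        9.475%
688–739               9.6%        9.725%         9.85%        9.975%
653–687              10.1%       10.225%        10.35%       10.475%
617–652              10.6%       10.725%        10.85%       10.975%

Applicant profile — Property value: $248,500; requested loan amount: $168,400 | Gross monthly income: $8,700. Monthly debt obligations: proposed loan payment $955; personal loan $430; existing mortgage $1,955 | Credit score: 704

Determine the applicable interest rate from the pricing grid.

9.725%

Credit score 704 ≥ 617; Total monthly debts = (955 + 430 + 1,955) = 3,340. Debt-to-income = 3,340/8,700 = 38.4% — meets 41% limit
Loan-to-value = 168,400/248,500 = 67.8% — pass (95% max)
Credit 704 → row 688–739; LTV 67.8% → column 67.01–76%. Grid cell → 9.725%.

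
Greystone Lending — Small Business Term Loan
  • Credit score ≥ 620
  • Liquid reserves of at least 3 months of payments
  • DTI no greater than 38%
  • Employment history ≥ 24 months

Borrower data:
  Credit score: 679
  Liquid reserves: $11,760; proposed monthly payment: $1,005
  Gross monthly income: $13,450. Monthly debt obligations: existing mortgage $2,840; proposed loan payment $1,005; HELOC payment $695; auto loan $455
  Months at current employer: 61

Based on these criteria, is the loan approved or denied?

Approved

Credit score 679 ≥ 620 (meets)
Liquid reserves cover 11,760/1,005 = 11.7 months — ≥ 3 required
Total monthly debts = (2,840 + 1,005 + 695 + 455) = 4,995. DTI = 4,995/13,450 = 37.1% ≤ 38%
Employment 61 ≥ 24 months
All criteria satisfied.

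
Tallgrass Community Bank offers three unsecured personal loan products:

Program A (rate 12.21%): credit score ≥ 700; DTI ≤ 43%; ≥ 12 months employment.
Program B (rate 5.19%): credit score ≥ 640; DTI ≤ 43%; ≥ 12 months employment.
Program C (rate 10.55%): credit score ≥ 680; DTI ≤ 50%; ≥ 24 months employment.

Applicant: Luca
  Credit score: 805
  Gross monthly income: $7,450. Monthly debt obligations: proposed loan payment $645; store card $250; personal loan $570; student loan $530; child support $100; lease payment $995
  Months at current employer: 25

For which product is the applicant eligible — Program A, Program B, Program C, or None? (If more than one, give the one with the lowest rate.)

Total debts = (645 + 250 + 570 + 530 + 100 + 995) = 3,090; DTI = 3,090/7,450 = 41.5%.
Program A: score 805 ≥ 700; DTI 41.5% ≤ 43%; employment 25 ≥ 12 mo → qualifies.
Program B: score 805 ≥ 640; DTI 41.5% ≤ 43%; employment 25 ≥ 12 mo → qualifies.
Program C: score 805 ≥ 680; DTI 41.5% ≤ 50%; employment 25 ≥ 24 mo → qualifies.
Qualifying: Program A, Program B, Program C. Lowest rate is 5.19% → Program B.

Program B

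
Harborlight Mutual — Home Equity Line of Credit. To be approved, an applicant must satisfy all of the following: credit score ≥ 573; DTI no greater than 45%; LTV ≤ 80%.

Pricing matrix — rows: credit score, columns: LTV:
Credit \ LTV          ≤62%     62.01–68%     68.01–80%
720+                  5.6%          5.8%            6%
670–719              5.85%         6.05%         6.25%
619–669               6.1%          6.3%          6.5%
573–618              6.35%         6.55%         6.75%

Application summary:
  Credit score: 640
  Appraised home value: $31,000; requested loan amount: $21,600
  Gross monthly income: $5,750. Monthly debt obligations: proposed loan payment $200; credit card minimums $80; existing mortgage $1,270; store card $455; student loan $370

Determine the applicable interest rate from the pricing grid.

6.5%

Credit score 640 ≥ 573; Total monthly debts = (200 + 80 + 1,270 + 455 + 370) = 2,375. DTI: 2,375 ÷ 5,750 = 41.3%, within the 45% cap
Loan-to-value = 21,600/31,000 = 69.7% — pass (80% max)
Credit 640 → row 619–669; LTV 69.7% → column 68.01–80%. Grid cell → 6.5%.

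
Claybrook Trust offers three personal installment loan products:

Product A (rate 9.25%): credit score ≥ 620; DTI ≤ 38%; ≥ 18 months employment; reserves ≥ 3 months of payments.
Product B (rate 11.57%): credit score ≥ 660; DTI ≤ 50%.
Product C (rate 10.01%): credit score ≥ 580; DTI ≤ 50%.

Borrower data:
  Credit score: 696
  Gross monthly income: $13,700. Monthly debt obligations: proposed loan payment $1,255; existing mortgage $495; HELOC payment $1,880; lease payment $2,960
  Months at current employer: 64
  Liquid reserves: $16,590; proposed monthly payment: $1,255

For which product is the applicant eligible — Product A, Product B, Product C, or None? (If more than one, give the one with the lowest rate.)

Total debts = (1,255 + 495 + 1,880 + 2,960) = 6,590; DTI = 6,590/13,700 = 48.1%.
Reserves = 16,590/1,255 = 13.2 months.
Product A: score 696 ≥ 620; DTI 48.1% > 38%; employment 64 ≥ 18 mo; reserves 13.2 ≥ 3 mo → does not qualify.
Product B: score 696 ≥ 660; DTI 48.1% ≤ 50% → qualifies.
Product C: score 696 ≥ 580; DTI 48.1% ≤ 50% → qualifies.
Qualifying: Product B, Product C. Lowest rate is 10.01% → Product C.

Product C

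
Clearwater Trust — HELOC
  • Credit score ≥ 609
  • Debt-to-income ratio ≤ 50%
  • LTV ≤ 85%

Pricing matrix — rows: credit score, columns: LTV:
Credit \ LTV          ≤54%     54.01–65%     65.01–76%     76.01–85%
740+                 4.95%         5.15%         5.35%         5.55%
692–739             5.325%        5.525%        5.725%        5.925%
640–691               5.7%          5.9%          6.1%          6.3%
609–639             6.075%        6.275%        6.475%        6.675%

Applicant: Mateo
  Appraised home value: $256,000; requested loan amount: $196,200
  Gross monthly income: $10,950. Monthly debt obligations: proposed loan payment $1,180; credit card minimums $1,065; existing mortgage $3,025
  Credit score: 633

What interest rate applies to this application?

6.675%

Credit score 633 ≥ 609; Total monthly debts = (1,180 + 1,065 + 3,025) = 5,270. DTI = 5,270/10,950 = 48.1% ≤ 50%
Loan-to-value = 196,200/256,000 = 76.6% — pass (85% max)
Score 633 is in the 609–639 band; LTV 76.6% is in the 76.01–85% band → 6.675%.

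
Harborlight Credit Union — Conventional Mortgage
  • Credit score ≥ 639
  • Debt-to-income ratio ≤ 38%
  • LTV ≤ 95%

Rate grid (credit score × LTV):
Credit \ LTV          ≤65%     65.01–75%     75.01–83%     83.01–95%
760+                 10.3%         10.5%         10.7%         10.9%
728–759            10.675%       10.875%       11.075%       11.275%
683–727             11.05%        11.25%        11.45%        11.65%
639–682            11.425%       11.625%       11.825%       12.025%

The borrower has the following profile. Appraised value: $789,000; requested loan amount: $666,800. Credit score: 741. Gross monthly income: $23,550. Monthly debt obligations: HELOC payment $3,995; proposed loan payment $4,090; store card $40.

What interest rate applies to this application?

Credit score 741 ≥ 639; Total monthly debts = (3,995 + 4,090 + 40) = 8,125. DTI: 8,125 ÷ 23,550 = 34.5%, within the 38% cap
LTV = 666,800/789,000 = 84.5% ≤ 95%
Row: 741 falls in 728–759. Column: 84.5% falls in 83.01–95%. Rate = 11.275%.

11.275%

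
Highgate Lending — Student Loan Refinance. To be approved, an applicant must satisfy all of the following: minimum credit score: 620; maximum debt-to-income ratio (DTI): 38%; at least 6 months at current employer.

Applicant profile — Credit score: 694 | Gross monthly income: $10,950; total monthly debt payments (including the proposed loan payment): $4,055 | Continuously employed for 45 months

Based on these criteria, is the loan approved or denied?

Credit score 694 ≥ 620 (meets)
DTI = 4,055/10,950 = 37% ≤ 38%
Employment 45 ≥ 6 months
All criteria satisfied.

Approved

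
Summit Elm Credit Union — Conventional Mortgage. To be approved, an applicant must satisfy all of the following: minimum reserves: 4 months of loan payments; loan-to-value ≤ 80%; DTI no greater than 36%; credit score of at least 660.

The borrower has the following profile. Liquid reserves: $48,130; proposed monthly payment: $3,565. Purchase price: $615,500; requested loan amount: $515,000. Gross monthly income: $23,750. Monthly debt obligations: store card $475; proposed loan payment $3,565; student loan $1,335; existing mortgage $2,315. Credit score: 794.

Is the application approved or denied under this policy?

Denied

Reserves = 48,130/3,565 = 13.5 months ≥ 4
LTV: 515,000 ÷ 615,500 = 83.7%, exceeds 80% cap
Total monthly debts = (475 + 3,565 + 1,335 + 2,315) = 7,690. DTI: 7,690 ÷ 23,750 = 32.4%, within the 36% cap
Credit score 794 ≥ 660 (meets)
Fails on LTV.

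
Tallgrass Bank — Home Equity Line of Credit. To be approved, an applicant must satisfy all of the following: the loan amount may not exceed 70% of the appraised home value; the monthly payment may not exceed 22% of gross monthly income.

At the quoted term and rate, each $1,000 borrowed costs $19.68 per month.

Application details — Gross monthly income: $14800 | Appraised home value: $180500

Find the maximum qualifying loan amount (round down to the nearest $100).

Payment cap: 22% × $14,800 = $3,256/month.
At $19.68 per $1,000, that supports 3,256/19.68 × 1,000 ≈ $165,447 → $165,400.
LTV cap: 70% × $180,500 = $126,350 → $126,300.
Binding constraint: loan-to-value.

$126,300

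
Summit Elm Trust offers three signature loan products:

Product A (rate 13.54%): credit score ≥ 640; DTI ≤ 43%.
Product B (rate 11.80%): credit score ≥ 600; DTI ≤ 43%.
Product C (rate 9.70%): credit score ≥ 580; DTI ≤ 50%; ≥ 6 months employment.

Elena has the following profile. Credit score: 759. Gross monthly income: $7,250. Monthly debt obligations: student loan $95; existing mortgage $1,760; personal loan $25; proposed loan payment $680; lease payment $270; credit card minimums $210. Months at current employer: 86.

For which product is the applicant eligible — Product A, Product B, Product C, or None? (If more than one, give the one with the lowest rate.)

Total debts = (95 + 1,760 + 25 + 680 + 270 + 210) = 3,040; DTI = 3,040/7,250 = 41.9%.
Product A: score 759 ≥ 640; DTI 41.9% ≤ 43% → qualifies.
Product B: score 759 ≥ 600; DTI 41.9% ≤ 43% → qualifies.
Product C: score 759 ≥ 580; DTI 41.9% ≤ 50%; employment 86 ≥ 6 mo → qualifies.
Qualifying: Product A, Product B, Product C. Lowest rate is 9.70% → Product C.

Product C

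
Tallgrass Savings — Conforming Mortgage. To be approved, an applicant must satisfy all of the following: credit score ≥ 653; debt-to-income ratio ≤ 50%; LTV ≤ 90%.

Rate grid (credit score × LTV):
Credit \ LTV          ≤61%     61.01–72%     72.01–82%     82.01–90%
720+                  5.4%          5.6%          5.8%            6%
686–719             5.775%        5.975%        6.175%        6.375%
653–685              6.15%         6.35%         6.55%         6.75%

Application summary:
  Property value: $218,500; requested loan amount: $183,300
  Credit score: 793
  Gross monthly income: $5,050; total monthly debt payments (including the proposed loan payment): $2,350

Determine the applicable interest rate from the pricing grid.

6%

Credit score 793 ≥ 653; Debt-to-income = 2,350/5,050 = 46.5% — meets 50% limit
Loan-to-value = 183,300/218,500 = 83.9% — pass (90% max)
Row: 793 falls in 720+. Column: 83.9% falls in 82.01–90%. Rate = 6%.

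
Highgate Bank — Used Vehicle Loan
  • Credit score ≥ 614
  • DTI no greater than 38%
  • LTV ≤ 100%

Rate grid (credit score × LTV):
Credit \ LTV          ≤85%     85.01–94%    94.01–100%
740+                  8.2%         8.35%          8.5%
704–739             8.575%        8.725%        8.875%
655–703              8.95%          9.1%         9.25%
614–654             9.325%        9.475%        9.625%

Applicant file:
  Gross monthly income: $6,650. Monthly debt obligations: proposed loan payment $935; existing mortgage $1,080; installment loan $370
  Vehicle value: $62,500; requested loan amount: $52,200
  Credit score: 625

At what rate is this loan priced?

Credit score 625 ≥ 614; Total monthly debts = (935 + 1,080 + 370) = 2,385. DTI: 2,385 ÷ 6,650 = 35.9%, within the 38% cap
LTV = 52,200/62,500 = 83.5% ≤ 100%
Credit 625 → row 614–654; LTV 83.5% → column ≤85%. Grid cell → 9.325%.

9.325%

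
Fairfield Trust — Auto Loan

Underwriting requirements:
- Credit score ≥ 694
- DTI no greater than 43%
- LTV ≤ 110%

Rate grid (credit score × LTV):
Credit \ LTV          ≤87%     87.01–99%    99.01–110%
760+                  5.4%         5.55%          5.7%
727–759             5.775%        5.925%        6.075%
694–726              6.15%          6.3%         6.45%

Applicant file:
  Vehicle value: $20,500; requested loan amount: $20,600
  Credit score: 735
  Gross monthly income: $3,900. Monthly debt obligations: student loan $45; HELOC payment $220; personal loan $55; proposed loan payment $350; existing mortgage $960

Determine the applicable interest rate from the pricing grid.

Credit score 735 ≥ 694; Total monthly debts = (45 + 220 + 55 + 350 + 960) = 1,630. DTI = 1,630/3,900 = 41.8% ≤ 43%
Loan-to-value = 20,600/20,500 = 100.5% — pass (110% max)
Score 735 is in the 727–759 band; LTV 100.5% is in the 99.01–110% band → 6.075%.

6.075%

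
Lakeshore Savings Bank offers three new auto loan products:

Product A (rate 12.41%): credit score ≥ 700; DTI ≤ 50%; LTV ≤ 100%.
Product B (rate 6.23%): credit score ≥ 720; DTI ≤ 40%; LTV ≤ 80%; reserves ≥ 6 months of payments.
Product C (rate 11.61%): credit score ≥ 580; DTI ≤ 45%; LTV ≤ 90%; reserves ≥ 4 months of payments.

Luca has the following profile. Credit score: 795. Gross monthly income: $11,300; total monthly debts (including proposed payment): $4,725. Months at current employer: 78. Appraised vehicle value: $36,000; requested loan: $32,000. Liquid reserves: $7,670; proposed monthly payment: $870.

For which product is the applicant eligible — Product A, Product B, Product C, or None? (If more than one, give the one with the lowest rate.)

DTI = 4,725/11,300 = 41.8%.
LTV = 32,000/36,000 = 88.9%.
Reserves = 7,670/870 = 8.8 months.
Product A: score 795 ≥ 700; DTI 41.8% ≤ 50%; LTV 88.9% ≤ 100% → qualifies.
Product B: score 795 ≥ 720; DTI 41.8% > 40%; LTV 88.9% > 80%; reserves 8.8 ≥ 6 mo → does not qualify.
Product C: score 795 ≥ 580; DTI 41.8% ≤ 45%; LTV 88.9% ≤ 90%; reserves 8.8 ≥ 4 mo → qualifies.
Qualifying: Product A, Product C. Lowest rate is 11.61% → Product C.

Product C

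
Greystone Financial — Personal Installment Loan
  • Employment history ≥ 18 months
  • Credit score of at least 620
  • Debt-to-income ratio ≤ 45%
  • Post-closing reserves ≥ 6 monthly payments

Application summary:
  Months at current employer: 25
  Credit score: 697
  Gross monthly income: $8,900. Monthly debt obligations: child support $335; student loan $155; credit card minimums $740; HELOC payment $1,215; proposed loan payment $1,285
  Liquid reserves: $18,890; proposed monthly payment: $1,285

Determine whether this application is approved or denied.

Employment 25 ≥ 18 months
Credit score 697 ≥ 620 (meets)
Total monthly debts = (335 + 155 + 740 + 1,215 + 1,285) = 3,730. DTI: 3,730 ÷ 8,900 = 41.9%, within the 45% cap
Liquid reserves cover 18,890/1,285 = 14.7 months — ≥ 6 required
All criteria satisfied.

Approved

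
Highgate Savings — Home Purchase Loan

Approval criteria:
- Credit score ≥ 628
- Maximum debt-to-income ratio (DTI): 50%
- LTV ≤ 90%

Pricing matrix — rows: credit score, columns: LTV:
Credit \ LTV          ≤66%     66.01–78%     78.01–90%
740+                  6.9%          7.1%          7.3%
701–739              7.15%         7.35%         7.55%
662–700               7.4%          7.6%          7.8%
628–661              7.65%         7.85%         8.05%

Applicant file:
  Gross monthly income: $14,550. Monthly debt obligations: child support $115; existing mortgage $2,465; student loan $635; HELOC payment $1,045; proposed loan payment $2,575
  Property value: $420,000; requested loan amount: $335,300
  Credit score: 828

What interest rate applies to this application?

7.3%

Credit score 828 ≥ 628; Total monthly debts = (115 + 2,465 + 635 + 1,045 + 2,575) = 6,835. Debt-to-income = 6,835/14,550 = 47% — meets 50% limit
LTV = 335,300/420,000 = 79.8% ≤ 90%
Score 828 is in the 740+ band; LTV 79.8% is in the 78.01–90% band → 7.3%.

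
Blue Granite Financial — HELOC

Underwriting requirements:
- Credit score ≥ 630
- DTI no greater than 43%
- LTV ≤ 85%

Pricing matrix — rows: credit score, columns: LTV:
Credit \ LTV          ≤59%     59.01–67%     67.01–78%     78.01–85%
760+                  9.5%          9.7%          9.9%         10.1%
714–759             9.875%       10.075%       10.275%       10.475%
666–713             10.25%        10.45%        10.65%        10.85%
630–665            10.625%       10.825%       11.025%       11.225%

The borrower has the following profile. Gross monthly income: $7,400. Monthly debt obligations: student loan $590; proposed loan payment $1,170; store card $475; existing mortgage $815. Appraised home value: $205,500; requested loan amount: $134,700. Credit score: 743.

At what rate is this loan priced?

Credit score 743 ≥ 630; Total monthly debts = (590 + 1,170 + 475 + 815) = 3,050. DTI = 3,050/7,400 = 41.2% ≤ 43%
Loan-to-value = 134,700/205,500 = 65.5% — pass (85% max)
Row: 743 falls in 714–759. Column: 65.5% falls in 59.01–67%. Rate = 10.075%.

10.075%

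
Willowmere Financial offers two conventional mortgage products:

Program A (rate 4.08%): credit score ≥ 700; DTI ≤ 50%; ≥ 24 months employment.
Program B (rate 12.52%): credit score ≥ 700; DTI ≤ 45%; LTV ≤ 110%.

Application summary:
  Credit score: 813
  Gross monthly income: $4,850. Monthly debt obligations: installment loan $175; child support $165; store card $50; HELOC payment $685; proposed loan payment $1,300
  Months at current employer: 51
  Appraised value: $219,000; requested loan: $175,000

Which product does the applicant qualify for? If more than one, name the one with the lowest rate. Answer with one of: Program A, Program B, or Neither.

Program A

Total debts = (175 + 165 + 50 + 685 + 1,300) = 2,375; DTI = 2,375/4,850 = 49%.
LTV = 175,000/219,000 = 79.9%.
Program A: score 813 ≥ 700; DTI 49% ≤ 50%; employment 51 ≥ 24 mo → qualifies.
Program B: score 813 ≥ 700; DTI 49% > 45%; LTV 79.9% ≤ 110% → does not qualify.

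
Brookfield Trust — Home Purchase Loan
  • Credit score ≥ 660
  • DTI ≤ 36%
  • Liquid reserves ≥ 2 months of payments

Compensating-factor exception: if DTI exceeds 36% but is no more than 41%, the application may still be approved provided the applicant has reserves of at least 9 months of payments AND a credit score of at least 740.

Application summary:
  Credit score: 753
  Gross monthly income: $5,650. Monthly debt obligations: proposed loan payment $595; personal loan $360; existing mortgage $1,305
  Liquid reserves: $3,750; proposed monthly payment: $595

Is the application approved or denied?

Credit score 753 ≥ 660 (meets base)
Total debts = (595 + 360 + 1,305) = 2,260. DTI: 2,260 ÷ 5,650 = 40%, over the 36% base limit.
Reserves: 3,750 ÷ 595 = 6.3 months (meets 2-month minimum)
DTI 40% is within the 36%–41% exception band; checking compensating factors.
Override check — reserves: 6.3 mo (short of 9); score: 753 (ok).
Compensating-factor requirement not fully met.

Denied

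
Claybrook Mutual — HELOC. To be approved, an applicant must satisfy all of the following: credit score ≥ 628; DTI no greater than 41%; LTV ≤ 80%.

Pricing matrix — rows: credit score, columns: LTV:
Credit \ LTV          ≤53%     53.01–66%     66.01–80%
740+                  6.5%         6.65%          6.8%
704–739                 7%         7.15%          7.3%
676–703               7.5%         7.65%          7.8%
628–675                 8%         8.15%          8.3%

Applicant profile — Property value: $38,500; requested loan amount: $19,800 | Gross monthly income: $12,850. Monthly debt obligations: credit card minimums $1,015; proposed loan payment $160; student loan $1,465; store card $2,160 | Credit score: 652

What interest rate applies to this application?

Credit score 652 ≥ 628; Total monthly debts = (1,015 + 160 + 1,465 + 2,160) = 4,800. DTI = 4,800/12,850 = 37.4% ≤ 41%
Loan-to-value = 19,800/38,500 = 51.4% — pass (80% max)
Credit 652 → row 628–675; LTV 51.4% → column ≤53%. Grid cell → 8%.

8%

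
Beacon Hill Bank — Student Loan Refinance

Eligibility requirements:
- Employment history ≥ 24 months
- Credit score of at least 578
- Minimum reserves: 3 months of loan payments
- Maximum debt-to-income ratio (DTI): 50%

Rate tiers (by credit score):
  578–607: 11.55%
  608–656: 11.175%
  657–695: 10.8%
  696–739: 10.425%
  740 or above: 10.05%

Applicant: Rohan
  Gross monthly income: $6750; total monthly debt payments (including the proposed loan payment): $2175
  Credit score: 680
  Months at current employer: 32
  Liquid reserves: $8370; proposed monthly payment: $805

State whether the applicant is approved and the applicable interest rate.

Approved at 10.8%

Credit score 680 ≥ 578 (meets minimum)
Employment 32 ≥ 24 months
Liquid reserves cover 8,370/805 = 10.4 months — ≥ 3 required
Debt-to-income = 2,175/6,750 = 32.2% — meets 50% limit
All requirements met. Score 680 falls in the 657–695 tier → 10.8%.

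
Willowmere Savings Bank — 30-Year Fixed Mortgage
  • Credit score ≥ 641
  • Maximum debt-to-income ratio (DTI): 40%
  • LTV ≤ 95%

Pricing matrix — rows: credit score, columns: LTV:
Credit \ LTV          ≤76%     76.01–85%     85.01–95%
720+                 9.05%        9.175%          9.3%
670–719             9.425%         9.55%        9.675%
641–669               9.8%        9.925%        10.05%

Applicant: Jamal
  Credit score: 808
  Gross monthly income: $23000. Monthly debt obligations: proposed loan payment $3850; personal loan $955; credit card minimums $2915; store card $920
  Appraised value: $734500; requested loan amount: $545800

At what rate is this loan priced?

9.05%

Credit score 808 ≥ 641; Total monthly debts = (3,850 + 955 + 2,915 + 920) = 8,640. Debt-to-income = 8,640/23,000 = 37.6% — meets 40% limit
LTV: 545,800 ÷ 734,500 = 74.3%, within 95% cap
Score 808 is in the 720+ band; LTV 74.3% is in the ≤76% band → 9.05%.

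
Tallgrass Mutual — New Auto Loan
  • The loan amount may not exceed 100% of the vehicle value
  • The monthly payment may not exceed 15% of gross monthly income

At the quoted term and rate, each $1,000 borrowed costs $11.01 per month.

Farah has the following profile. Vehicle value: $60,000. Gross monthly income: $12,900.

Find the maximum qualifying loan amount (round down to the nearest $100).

Payment cap: 15% × $12,900 = $1,935/month.
At $11.01 per $1,000, that supports 1,935/11.01 × 1,000 ≈ $175,749 → $175,700.
LTV cap: 100% × $60,000 = $60,000 → $60,000.
Binding constraint: loan-to-value.

$60,000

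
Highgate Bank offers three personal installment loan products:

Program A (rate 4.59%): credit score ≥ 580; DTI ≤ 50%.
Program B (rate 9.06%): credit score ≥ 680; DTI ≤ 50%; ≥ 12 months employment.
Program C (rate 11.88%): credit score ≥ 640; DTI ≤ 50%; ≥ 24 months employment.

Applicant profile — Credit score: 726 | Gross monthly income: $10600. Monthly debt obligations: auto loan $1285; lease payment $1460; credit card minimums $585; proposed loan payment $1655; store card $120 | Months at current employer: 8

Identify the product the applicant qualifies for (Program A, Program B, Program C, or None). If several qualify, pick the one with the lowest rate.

Program A

Total debts = (1,285 + 1,460 + 585 + 1,655 + 120) = 5,105; DTI = 5,105/10,600 = 48.2%.
Program A: score 726 ≥ 580; DTI 48.2% ≤ 50% → qualifies.
Program B: score 726 ≥ 680; DTI 48.2% ≤ 50%; employment 8 < 12 mo → does not qualify.
Program C: score 726 ≥ 640; DTI 48.2% ≤ 50%; employment 8 < 24 mo → does not qualify.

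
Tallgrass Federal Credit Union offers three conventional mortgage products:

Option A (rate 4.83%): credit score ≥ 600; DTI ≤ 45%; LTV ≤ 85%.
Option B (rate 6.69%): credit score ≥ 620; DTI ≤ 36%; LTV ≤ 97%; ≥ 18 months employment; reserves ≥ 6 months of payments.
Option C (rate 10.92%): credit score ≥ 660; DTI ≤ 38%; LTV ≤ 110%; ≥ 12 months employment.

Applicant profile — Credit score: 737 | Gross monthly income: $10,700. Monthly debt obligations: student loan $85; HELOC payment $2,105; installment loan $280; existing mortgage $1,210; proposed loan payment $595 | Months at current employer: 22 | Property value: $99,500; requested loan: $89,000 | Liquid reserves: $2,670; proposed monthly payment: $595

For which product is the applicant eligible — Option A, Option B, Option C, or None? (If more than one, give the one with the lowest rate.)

None

Total debts = (85 + 2,105 + 280 + 1,210 + 595) = 4,275; DTI = 4,275/10,700 = 40%.
LTV = 89,000/99,500 = 89.4%.
Reserves = 2,670/595 = 4.5 months.
Option A: score 737 ≥ 600; DTI 40% ≤ 45%; LTV 89.4% > 85% → does not qualify.
Option B: score 737 ≥ 620; DTI 40% > 36%; LTV 89.4% ≤ 97%; employment 22 ≥ 18 mo; reserves 4.5 < 6 mo → does not qualify.
Option C: score 737 ≥ 660; DTI 40% > 38%; LTV 89.4% ≤ 110%; employment 22 ≥ 12 mo → does not qualify.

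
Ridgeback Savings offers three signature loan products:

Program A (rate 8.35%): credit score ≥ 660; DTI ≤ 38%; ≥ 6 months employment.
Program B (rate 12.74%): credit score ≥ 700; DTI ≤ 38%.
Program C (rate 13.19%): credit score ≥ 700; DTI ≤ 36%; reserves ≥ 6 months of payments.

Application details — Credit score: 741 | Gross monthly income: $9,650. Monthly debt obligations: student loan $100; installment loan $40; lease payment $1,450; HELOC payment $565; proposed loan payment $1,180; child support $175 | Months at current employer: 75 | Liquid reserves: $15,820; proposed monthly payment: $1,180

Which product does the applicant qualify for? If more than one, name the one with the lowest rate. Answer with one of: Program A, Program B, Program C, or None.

Program A

Total debts = (100 + 40 + 1,450 + 565 + 1,180 + 175) = 3,510; DTI = 3,510/9,650 = 36.4%.
Reserves = 15,820/1,180 = 13.4 months.
Program A: score 741 ≥ 660; DTI 36.4% ≤ 38%; employment 75 ≥ 6 mo → qualifies.
Program B: score 741 ≥ 700; DTI 36.4% ≤ 38% → qualifies.
Program C: score 741 ≥ 700; DTI 36.4% > 36%; reserves 13.4 ≥ 6 mo → does not qualify.
Qualifying: Program A, Program B. Lowest rate is 8.35% → Program A.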